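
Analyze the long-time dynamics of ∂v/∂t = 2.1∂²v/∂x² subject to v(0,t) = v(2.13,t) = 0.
Long-time behavior: v → 0. Heat diffuses out through both boundaries.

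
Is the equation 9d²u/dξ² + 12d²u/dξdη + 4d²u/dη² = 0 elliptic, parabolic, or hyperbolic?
Computing B² - 4AC with A = 9, B = 12, C = 4: discriminant = 0 (zero). Answer: parabolic.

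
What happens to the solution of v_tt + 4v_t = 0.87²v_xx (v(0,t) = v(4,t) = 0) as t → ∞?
v → 0. Damping (γ=4) dissipates energy; oscillations decay exponentially.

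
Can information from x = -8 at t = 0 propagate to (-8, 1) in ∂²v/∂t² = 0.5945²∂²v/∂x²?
Yes. The domain of dependence is [-8.5945, -7.4055], and -8 ∈ [-8.5945, -7.4055].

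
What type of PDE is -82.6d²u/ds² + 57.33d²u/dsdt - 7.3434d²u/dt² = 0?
With A = -82.6, B = 57.33, C = -7.3434, the discriminant is 860.46954. This is a hyperbolic PDE.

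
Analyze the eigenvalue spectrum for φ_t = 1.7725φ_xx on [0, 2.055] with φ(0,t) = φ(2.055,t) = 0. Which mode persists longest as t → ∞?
Eigenvalues: λₙ = 1.7725n²π²/2.055².
First three modes:
  n=1: λ₁ = 1.7725π²/2.055² ≈ 4.142
  n=2: λ₂ = 7.09π²/2.055² ≈ 16.57 (4× faster decay)
  n=3: λ₃ = 15.9525π²/2.055² ≈ 37.282 (9× faster decay)
As t → ∞, higher modes decay exponentially faster. The n=1 mode dominates: φ ~ c₁ sin(πx/2.055) e^{-λ₁t}.
Decay rate: λ₁ = 1.7725π²/2.055² ≈ 4.142.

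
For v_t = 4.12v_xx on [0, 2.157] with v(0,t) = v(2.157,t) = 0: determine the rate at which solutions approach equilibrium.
Eigenvalues: λₙ = 4.12n²π²/2.157².
First three modes:
  n=1: λ₁ = 4.12π²/2.157² ≈ 8.74
  n=2: λ₂ = 16.48π²/2.157² ≈ 34.959 (4× faster decay)
  n=3: λ₃ = 37.08π²/2.157² ≈ 78.657 (9× faster decay)
As t → ∞, higher modes decay exponentially faster. The n=1 mode dominates: v ~ c₁ sin(πx/2.157) e^{-λ₁t}.
Decay rate: λ₁ = 4.12π²/2.157² ≈ 8.74.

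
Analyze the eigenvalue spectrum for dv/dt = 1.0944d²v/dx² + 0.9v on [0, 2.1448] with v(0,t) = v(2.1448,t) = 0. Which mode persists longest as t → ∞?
Eigenvalues: λₙ = 1.0944n²π²/2.1448² - 0.9.
First three modes:
  n=1: λ₁ = 1.0944π²/2.1448² - 0.9 ≈ 1.448
  n=2: λ₂ = 4.3776π²/2.1448² - 0.9 ≈ 8.492
  n=3: λ₃ = 9.8496π²/2.1448² - 0.9 ≈ 20.232
Since 1.0944π²/2.1448² ≈ 2.348 > 0.9, all λₙ > 0.
The n=1 mode decays slowest → dominates as t → ∞.
Asymptotic: v ~ c₁ sin(πx/2.1448) e^{-λ₁t} with decay rate λ₁ ≈ 1.448.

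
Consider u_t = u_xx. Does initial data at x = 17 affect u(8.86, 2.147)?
Yes, for any finite x. The heat equation has infinite propagation speed, so all initial data affects all points at any t > 0.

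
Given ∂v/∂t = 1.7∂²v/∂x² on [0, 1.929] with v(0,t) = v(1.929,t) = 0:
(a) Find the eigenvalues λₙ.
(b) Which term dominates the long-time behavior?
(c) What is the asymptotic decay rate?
Eigenvalues: λₙ = 1.7n²π²/1.929².
First three modes:
  n=1: λ₁ = 1.7π²/1.929² ≈ 4.509
  n=2: λ₂ = 6.8π²/1.929² ≈ 18.036 (4× faster decay)
  n=3: λ₃ = 15.3π²/1.929² ≈ 40.581 (9× faster decay)
As t → ∞, higher modes decay exponentially faster. The n=1 mode dominates: v ~ c₁ sin(πx/1.929) e^{-λ₁t}.
Decay rate: λ₁ = 1.7π²/1.929² ≈ 4.509.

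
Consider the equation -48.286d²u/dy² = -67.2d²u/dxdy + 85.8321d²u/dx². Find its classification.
Rewriting in standard form: -85.8321d²u/dx² + 67.2d²u/dxdy - 48.286d²u/dy² = 0. Elliptic. (A = -85.8321, B = 67.2, C = -48.286 gives B² - 4AC = -12062.1151224.)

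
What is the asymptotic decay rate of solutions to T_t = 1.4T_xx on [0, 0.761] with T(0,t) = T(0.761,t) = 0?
Eigenvalues: λₙ = 1.4n²π²/0.761².
First three modes:
  n=1: λ₁ = 1.4π²/0.761² ≈ 23.859
  n=2: λ₂ = 5.6π²/0.761² ≈ 95.437 (4× faster decay)
  n=3: λ₃ = 12.6π²/0.761² ≈ 214.734 (9× faster decay)
As t → ∞, higher modes decay exponentially faster. The n=1 mode dominates: T ~ c₁ sin(πx/0.761) e^{-λ₁t}.
Decay rate: λ₁ = 1.4π²/0.761² ≈ 23.859.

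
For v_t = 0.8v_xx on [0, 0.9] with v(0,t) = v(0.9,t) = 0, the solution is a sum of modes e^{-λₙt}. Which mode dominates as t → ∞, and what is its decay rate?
Eigenvalues: λₙ = 0.8n²π²/0.9².
First three modes:
  n=1: λ₁ = 0.8π²/0.9² ≈ 9.748
  n=2: λ₂ = 3.2π²/0.9² ≈ 38.991 (4× faster decay)
  n=3: λ₃ = 7.2π²/0.9² ≈ 87.73 (9× faster decay)
As t → ∞, higher modes decay exponentially faster. The n=1 mode dominates: v ~ c₁ sin(πx/0.9) e^{-λ₁t}.
Decay rate: λ₁ = 0.8π²/0.9² ≈ 9.748.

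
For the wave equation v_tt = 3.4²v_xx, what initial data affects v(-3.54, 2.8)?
Domain of dependence: [-13.06, 5.98]. Signals travel at speed 3.4, so data within |x - -3.54| ≤ 3.4·2.8 = 9.52 can reach the point.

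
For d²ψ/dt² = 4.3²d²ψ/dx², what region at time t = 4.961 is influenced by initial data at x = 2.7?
Domain of influence: [-18.6323, 24.0323]. Data at x = 2.7 spreads outward at speed 4.3.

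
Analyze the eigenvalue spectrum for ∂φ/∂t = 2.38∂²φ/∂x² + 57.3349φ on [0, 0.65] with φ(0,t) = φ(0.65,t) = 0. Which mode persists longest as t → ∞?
Eigenvalues: λₙ = 2.38n²π²/0.65² - 57.3349.
First three modes:
  n=1: λ₁ = 2.38π²/0.65² - 57.3349 ≈ -1.738
  n=2: λ₂ = 9.52π²/0.65² - 57.3349 ≈ 165.052
  n=3: λ₃ = 21.42π²/0.65² - 57.3349 ≈ 443.037
Since 2.38π²/0.65² ≈ 55.597 < 57.3349, λ₁ < 0.
The n=1 mode grows fastest (−λₙ is largest for n=1) → dominates.
Asymptotic: φ ~ c₁ sin(πx/0.65) e^{1.738t} (exponential growth at rate −λ₁ ≈ 1.738).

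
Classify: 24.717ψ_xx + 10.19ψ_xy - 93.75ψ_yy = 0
Hyperbolic (discriminant = 9372.7111).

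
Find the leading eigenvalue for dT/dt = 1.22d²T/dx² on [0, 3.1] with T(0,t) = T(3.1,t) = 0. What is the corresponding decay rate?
Eigenvalues: λₙ = 1.22n²π²/3.1².
First three modes:
  n=1: λ₁ = 1.22π²/3.1² ≈ 1.253
  n=2: λ₂ = 4.88π²/3.1² ≈ 5.012 (4× faster decay)
  n=3: λ₃ = 10.98π²/3.1² ≈ 11.277 (9× faster decay)
As t → ∞, higher modes decay exponentially faster. The n=1 mode dominates: T ~ c₁ sin(πx/3.1) e^{-λ₁t}.
Decay rate: λ₁ = 1.22π²/3.1² ≈ 1.253.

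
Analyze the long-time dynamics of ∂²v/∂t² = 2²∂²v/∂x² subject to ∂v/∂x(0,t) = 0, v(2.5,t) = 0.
Long-time behavior: v oscillates (no decay). Energy is conserved; the solution oscillates indefinitely as standing waves.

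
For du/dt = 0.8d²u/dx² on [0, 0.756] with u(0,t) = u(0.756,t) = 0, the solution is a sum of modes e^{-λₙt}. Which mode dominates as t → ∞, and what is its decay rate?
Eigenvalues: λₙ = 0.8n²π²/0.756².
First three modes:
  n=1: λ₁ = 0.8π²/0.756² ≈ 13.815
  n=2: λ₂ = 3.2π²/0.756² ≈ 55.259 (4× faster decay)
  n=3: λ₃ = 7.2π²/0.756² ≈ 124.334 (9× faster decay)
As t → ∞, higher modes decay exponentially faster. The n=1 mode dominates: u ~ c₁ sin(πx/0.756) e^{-λ₁t}.
Decay rate: λ₁ = 0.8π²/0.756² ≈ 13.815.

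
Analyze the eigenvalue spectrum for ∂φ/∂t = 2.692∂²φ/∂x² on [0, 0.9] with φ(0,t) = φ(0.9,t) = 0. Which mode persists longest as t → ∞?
Eigenvalues: λₙ = 2.692n²π²/0.9².
First three modes:
  n=1: λ₁ = 2.692π²/0.9² ≈ 32.801
  n=2: λ₂ = 10.768π²/0.9² ≈ 131.205 (4× faster decay)
  n=3: λ₃ = 24.228π²/0.9² ≈ 295.211 (9× faster decay)
As t → ∞, higher modes decay exponentially faster. The n=1 mode dominates: φ ~ c₁ sin(πx/0.9) e^{-λ₁t}.
Decay rate: λ₁ = 2.692π²/0.9² ≈ 32.801.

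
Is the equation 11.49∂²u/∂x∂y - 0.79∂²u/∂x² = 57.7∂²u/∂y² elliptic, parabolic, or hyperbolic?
Rewriting in standard form: -0.79∂²u/∂x² + 11.49∂²u/∂x∂y - 57.7∂²u/∂y² = 0. Computing B² - 4AC with A = -0.79, B = 11.49, C = -57.7: discriminant = -50.3119 (negative). Answer: elliptic.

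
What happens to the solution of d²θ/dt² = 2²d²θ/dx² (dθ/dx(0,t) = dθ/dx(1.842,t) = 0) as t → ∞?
θ oscillates about a mean that drifts linearly in t (generically unbounded; no decay). There is no damping, so the nonconstant modes persist as standing waves (energy conserved, no decay). But with Neumann conditions at both ends the constant mode has eigenvalue 0: the spatial mean M(t) of θ satisfies M'' = 0, so M(t) = M(0) + M'(0)·t. Unless the initial velocity has zero mean (∫θ_t(x,0)dx = 0), the solution grows linearly in t (unbounded, though not exponentially); if it does have zero mean, the solution stays bounded and simply oscillates.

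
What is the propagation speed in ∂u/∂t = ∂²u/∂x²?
Infinite. The heat equation is parabolic, not hyperbolic, so disturbances propagate instantly.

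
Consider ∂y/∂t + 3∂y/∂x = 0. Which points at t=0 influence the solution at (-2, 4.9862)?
A single point: x = -16.9586. The characteristic through (-2, 4.9862) is x - 3t = const, so x = -2 - 3·4.9862 = -16.9586.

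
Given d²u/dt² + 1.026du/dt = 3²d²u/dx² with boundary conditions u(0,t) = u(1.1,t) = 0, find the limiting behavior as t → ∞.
u → 0. Damping (γ=1.026) dissipates energy; oscillations decay exponentially.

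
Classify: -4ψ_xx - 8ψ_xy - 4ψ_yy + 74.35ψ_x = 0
Parabolic (discriminant = 0).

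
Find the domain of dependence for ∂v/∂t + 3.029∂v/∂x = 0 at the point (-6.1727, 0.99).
A single point: x = -9.17141. The characteristic through (-6.1727, 0.99) is x - 3.029t = const, so x = -6.1727 - 3.029·0.99 = -9.17141.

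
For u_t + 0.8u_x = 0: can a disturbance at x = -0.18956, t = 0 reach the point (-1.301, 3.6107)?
No. Only data at x = -4.18956 affects (-1.301, 3.6107). Advection has one-way propagation along characteristics.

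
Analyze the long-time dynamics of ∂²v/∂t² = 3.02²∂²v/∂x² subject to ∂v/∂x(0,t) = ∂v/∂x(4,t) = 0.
Long-time behavior: v oscillates about a mean that drifts linearly in t (generically unbounded; no decay). There is no damping, so the nonconstant modes persist as standing waves (energy conserved, no decay). But with Neumann conditions at both ends the constant mode has eigenvalue 0: the spatial mean M(t) of v satisfies M'' = 0, so M(t) = M(0) + M'(0)·t. Unless the initial velocity has zero mean (∫v_t(x,0)dx = 0), the solution grows linearly in t (unbounded, though not exponentially); if it does have zero mean, the solution stays bounded and simply oscillates.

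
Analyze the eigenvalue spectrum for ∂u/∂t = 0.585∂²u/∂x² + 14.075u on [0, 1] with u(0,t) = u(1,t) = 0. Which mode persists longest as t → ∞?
Eigenvalues: λₙ = 0.585n²π²/1² - 14.075.
First three modes:
  n=1: λ₁ = 0.585π² - 14.075 ≈ -8.301
  n=2: λ₂ = 2.34π² - 14.075 ≈ 9.02
  n=3: λ₃ = 5.265π² - 14.075 ≈ 37.888
Since 0.585π² ≈ 5.774 < 14.075, λ₁ < 0.
The n=1 mode grows fastest (−λₙ is largest for n=1) → dominates.
Asymptotic: u ~ c₁ sin(πx/1) e^{8.301t} (exponential growth at rate −λ₁ ≈ 8.301).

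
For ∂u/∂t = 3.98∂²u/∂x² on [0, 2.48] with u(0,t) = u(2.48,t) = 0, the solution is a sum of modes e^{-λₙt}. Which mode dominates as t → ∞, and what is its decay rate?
Eigenvalues: λₙ = 3.98n²π²/2.48².
First three modes:
  n=1: λ₁ = 3.98π²/2.48² ≈ 6.387
  n=2: λ₂ = 15.92π²/2.48² ≈ 25.547 (4× faster decay)
  n=3: λ₃ = 35.82π²/2.48² ≈ 57.481 (9× faster decay)
As t → ∞, higher modes decay exponentially faster. The n=1 mode dominates: u ~ c₁ sin(πx/2.48) e^{-λ₁t}.
Decay rate: λ₁ = 3.98π²/2.48² ≈ 6.387.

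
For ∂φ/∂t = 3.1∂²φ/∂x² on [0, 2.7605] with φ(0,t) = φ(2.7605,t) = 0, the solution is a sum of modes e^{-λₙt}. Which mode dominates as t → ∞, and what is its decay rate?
Eigenvalues: λₙ = 3.1n²π²/2.7605².
First three modes:
  n=1: λ₁ = 3.1π²/2.7605² ≈ 4.015
  n=2: λ₂ = 12.4π²/2.7605² ≈ 16.06 (4× faster decay)
  n=3: λ₃ = 27.9π²/2.7605² ≈ 36.135 (9× faster decay)
As t → ∞, higher modes decay exponentially faster. The n=1 mode dominates: φ ~ c₁ sin(πx/2.7605) e^{-λ₁t}.
Decay rate: λ₁ = 3.1π²/2.7605² ≈ 4.015.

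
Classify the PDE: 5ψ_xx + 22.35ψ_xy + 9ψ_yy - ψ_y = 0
A = 5, B = 22.35, C = 9. Discriminant B² - 4AC = 319.5225. Since 319.5225 > 0, hyperbolic.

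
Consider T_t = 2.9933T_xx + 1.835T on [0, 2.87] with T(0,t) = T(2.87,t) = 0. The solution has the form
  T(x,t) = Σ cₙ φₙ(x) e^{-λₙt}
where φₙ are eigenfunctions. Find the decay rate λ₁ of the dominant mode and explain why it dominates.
Eigenvalues: λₙ = 2.9933n²π²/2.87² - 1.835.
First three modes:
  n=1: λ₁ = 2.9933π²/2.87² - 1.835 ≈ 1.752
  n=2: λ₂ = 11.9732π²/2.87² - 1.835 ≈ 12.512
  n=3: λ₃ = 26.9397π²/2.87² - 1.835 ≈ 30.445
Since 2.9933π²/2.87² ≈ 3.587 > 1.835, all λₙ > 0.
The n=1 mode decays slowest → dominates as t → ∞.
Asymptotic: T ~ c₁ sin(πx/2.87) e^{-λ₁t} with decay rate λ₁ ≈ 1.752.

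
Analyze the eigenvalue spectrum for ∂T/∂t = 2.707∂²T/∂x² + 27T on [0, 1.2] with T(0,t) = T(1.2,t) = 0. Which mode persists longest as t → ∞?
Eigenvalues: λₙ = 2.707n²π²/1.2² - 27.
First three modes:
  n=1: λ₁ = 2.707π²/1.2² - 27 ≈ -8.447
  n=2: λ₂ = 10.828π²/1.2² - 27 ≈ 47.214
  n=3: λ₃ = 24.363π²/1.2² - 27 ≈ 139.981
Since 2.707π²/1.2² ≈ 18.553 < 27, λ₁ < 0.
The n=1 mode grows fastest (−λₙ is largest for n=1) → dominates.
Asymptotic: T ~ c₁ sin(πx/1.2) e^{8.447t} (exponential growth at rate −λ₁ ≈ 8.447).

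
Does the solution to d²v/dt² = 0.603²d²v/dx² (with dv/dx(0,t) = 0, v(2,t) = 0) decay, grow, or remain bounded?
v oscillates (no decay). Energy is conserved; the solution oscillates indefinitely as standing waves.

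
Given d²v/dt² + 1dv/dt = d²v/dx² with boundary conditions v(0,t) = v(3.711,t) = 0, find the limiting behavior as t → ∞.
v → 0. Damping (γ=1) dissipates energy; oscillations decay exponentially.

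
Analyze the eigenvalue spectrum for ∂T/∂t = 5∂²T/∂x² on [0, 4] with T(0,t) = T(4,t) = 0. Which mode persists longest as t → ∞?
Eigenvalues: λₙ = 5n²π²/4².
First three modes:
  n=1: λ₁ = 5π²/4² ≈ 3.084
  n=2: λ₂ = 20π²/4² ≈ 12.337 (4× faster decay)
  n=3: λ₃ = 45π²/4² ≈ 27.758 (9× faster decay)
As t → ∞, higher modes decay exponentially faster. The n=1 mode dominates: T ~ c₁ sin(πx/4) e^{-λ₁t}.
Decay rate: λ₁ = 5π²/4² ≈ 3.084.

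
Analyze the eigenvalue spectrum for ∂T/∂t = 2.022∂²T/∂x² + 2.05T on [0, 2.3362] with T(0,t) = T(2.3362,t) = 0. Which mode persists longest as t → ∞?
Eigenvalues: λₙ = 2.022n²π²/2.3362² - 2.05.
First three modes:
  n=1: λ₁ = 2.022π²/2.3362² - 2.05 ≈ 1.606
  n=2: λ₂ = 8.088π²/2.3362² - 2.05 ≈ 12.576
  n=3: λ₃ = 18.198π²/2.3362² - 2.05 ≈ 30.858
Since 2.022π²/2.3362² ≈ 3.656 > 2.05, all λₙ > 0.
The n=1 mode decays slowest → dominates as t → ∞.
Asymptotic: T ~ c₁ sin(πx/2.3362) e^{-λ₁t} with decay rate λ₁ ≈ 1.606.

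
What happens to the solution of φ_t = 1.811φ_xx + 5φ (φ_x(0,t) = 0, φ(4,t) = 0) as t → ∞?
φ grows unboundedly. Reaction dominates diffusion (r=5 > κπ²/(4L²)≈0.28); solution grows exponentially.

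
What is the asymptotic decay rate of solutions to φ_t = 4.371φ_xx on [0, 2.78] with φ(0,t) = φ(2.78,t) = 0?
Eigenvalues: λₙ = 4.371n²π²/2.78².
First three modes:
  n=1: λ₁ = 4.371π²/2.78² ≈ 5.582
  n=2: λ₂ = 17.484π²/2.78² ≈ 22.328 (4× faster decay)
  n=3: λ₃ = 39.339π²/2.78² ≈ 50.238 (9× faster decay)
As t → ∞, higher modes decay exponentially faster. The n=1 mode dominates: φ ~ c₁ sin(πx/2.78) e^{-λ₁t}.
Decay rate: λ₁ = 4.371π²/2.78² ≈ 5.582.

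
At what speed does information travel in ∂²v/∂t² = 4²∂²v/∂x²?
Speed = 4. Information travels along characteristics x = x₀ ± 4t.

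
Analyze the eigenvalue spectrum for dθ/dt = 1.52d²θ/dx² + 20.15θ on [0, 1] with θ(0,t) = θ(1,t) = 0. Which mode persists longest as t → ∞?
Eigenvalues: λₙ = 1.52n²π²/1² - 20.15.
First three modes:
  n=1: λ₁ = 1.52π² - 20.15 ≈ -5.148
  n=2: λ₂ = 6.08π² - 20.15 ≈ 39.857
  n=3: λ₃ = 13.68π² - 20.15 ≈ 114.866
Since 1.52π² ≈ 15.002 < 20.15, λ₁ < 0.
The n=1 mode grows fastest (−λₙ is largest for n=1) → dominates.
Asymptotic: θ ~ c₁ sin(πx/1) e^{5.148t} (exponential growth at rate −λ₁ ≈ 5.148).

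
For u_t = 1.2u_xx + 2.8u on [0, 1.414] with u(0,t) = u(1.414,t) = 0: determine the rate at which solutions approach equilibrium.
Eigenvalues: λₙ = 1.2n²π²/1.414² - 2.8.
First three modes:
  n=1: λ₁ = 1.2π²/1.414² - 2.8 ≈ 3.124
  n=2: λ₂ = 4.8π²/1.414² - 2.8 ≈ 20.894
  n=3: λ₃ = 10.8π²/1.414² - 2.8 ≈ 50.512
Since 1.2π²/1.414² ≈ 5.924 > 2.8, all λₙ > 0.
The n=1 mode decays slowest → dominates as t → ∞.
Asymptotic: u ~ c₁ sin(πx/1.414) e^{-λ₁t} with decay rate λ₁ ≈ 3.124.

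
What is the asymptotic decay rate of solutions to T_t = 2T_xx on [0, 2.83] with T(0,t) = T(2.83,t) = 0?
Eigenvalues: λₙ = 2n²π²/2.83².
First three modes:
  n=1: λ₁ = 2π²/2.83² ≈ 2.465
  n=2: λ₂ = 8π²/2.83² ≈ 9.859 (4× faster decay)
  n=3: λ₃ = 18π²/2.83² ≈ 22.182 (9× faster decay)
As t → ∞, higher modes decay exponentially faster. The n=1 mode dominates: T ~ c₁ sin(πx/2.83) e^{-λ₁t}.
Decay rate: λ₁ = 2π²/2.83² ≈ 2.465.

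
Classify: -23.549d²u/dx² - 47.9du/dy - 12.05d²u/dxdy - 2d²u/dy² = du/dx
Rewriting in standard form: -23.549d²u/dx² - 12.05d²u/dxdy - 2d²u/dy² - du/dx - 47.9du/dy = 0. Elliptic (discriminant = -43.1895).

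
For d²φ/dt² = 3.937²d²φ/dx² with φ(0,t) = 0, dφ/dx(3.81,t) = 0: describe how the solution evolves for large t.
φ oscillates (no decay). Energy is conserved; the solution oscillates indefinitely as standing waves.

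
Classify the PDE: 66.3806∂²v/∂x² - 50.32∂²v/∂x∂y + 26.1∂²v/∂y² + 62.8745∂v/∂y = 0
A = 66.3806, B = -50.32, C = 26.1. Discriminant B² - 4AC = -4398.03224. Since -4398.03224 < 0, elliptic.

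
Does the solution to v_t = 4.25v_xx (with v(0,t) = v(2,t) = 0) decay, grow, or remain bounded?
v → 0. Heat diffuses out through both boundaries.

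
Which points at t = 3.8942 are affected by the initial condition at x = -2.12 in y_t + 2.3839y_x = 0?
At x = 7.16338338. The characteristic carries data from (-2.12, 0) to (7.16338338, 3.8942).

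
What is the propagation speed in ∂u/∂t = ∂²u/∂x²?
Infinite. The heat equation is parabolic, not hyperbolic, so disturbances propagate instantly.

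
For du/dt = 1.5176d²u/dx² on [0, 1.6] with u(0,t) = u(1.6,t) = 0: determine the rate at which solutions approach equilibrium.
Eigenvalues: λₙ = 1.5176n²π²/1.6².
First three modes:
  n=1: λ₁ = 1.5176π²/1.6² ≈ 5.851
  n=2: λ₂ = 6.0704π²/1.6² ≈ 23.403 (4× faster decay)
  n=3: λ₃ = 13.6584π²/1.6² ≈ 52.657 (9× faster decay)
As t → ∞, higher modes decay exponentially faster. The n=1 mode dominates: u ~ c₁ sin(πx/1.6) e^{-λ₁t}.
Decay rate: λ₁ = 1.5176π²/1.6² ≈ 5.851.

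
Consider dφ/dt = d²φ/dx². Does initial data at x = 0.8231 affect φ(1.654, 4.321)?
Yes, for any finite x. The heat equation has infinite propagation speed, so all initial data affects all points at any t > 0.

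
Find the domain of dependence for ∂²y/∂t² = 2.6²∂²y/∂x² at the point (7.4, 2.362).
Domain of dependence: [1.2588, 13.5412]. Signals travel at speed 2.6, so data within |x - 7.4| ≤ 2.6·2.362 = 6.1412 can reach the point.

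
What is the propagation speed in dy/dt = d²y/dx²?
Infinite. The heat equation is parabolic, not hyperbolic, so disturbances propagate instantly.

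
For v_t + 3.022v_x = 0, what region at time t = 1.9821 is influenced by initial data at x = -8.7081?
At x = -2.7181938. The characteristic carries data from (-8.7081, 0) to (-2.7181938, 1.9821).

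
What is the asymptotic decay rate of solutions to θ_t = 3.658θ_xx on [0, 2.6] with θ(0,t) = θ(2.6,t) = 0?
Eigenvalues: λₙ = 3.658n²π²/2.6².
First three modes:
  n=1: λ₁ = 3.658π²/2.6² ≈ 5.341
  n=2: λ₂ = 14.632π²/2.6² ≈ 21.363 (4× faster decay)
  n=3: λ₃ = 32.922π²/2.6² ≈ 48.066 (9× faster decay)
As t → ∞, higher modes decay exponentially faster. The n=1 mode dominates: θ ~ c₁ sin(πx/2.6) e^{-λ₁t}.
Decay rate: λ₁ = 3.658π²/2.6² ≈ 5.341.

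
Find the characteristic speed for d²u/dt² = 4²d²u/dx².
Speed = 4. Information travels along characteristics x = x₀ ± 4t.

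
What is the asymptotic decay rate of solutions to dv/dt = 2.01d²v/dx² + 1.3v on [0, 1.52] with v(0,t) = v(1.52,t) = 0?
Eigenvalues: λₙ = 2.01n²π²/1.52² - 1.3.
First three modes:
  n=1: λ₁ = 2.01π²/1.52² - 1.3 ≈ 7.286
  n=2: λ₂ = 8.04π²/1.52² - 1.3 ≈ 33.045
  n=3: λ₃ = 18.09π²/1.52² - 1.3 ≈ 75.977
Since 2.01π²/1.52² ≈ 8.586 > 1.3, all λₙ > 0.
The n=1 mode decays slowest → dominates as t → ∞.
Asymptotic: v ~ c₁ sin(πx/1.52) e^{-λ₁t} with decay rate λ₁ ≈ 7.286.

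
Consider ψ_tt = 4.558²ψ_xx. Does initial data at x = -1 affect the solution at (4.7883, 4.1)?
Yes. The domain of dependence is [-13.8995, 23.4761], and -1 ∈ [-13.8995, 23.4761].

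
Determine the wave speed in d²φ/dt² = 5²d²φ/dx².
Speed = 5. Information travels along characteristics x = x₀ ± 5t.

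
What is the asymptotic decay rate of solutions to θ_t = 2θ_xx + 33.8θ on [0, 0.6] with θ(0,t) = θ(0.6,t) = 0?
Eigenvalues: λₙ = 2n²π²/0.6² - 33.8.
First three modes:
  n=1: λ₁ = 2π²/0.6² - 33.8 ≈ 21.031
  n=2: λ₂ = 8π²/0.6² - 33.8 ≈ 185.525
  n=3: λ₃ = 18π²/0.6² - 33.8 ≈ 459.68
Since 2π²/0.6² ≈ 54.831 > 33.8, all λₙ > 0.
The n=1 mode decays slowest → dominates as t → ∞.
Asymptotic: θ ~ c₁ sin(πx/0.6) e^{-λ₁t} with decay rate λ₁ ≈ 21.031.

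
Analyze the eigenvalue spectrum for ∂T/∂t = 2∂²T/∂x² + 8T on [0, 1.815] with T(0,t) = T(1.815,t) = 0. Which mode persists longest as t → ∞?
Eigenvalues: λₙ = 2n²π²/1.815² - 8.
First three modes:
  n=1: λ₁ = 2π²/1.815² - 8 ≈ -2.008
  n=2: λ₂ = 8π²/1.815² - 8 ≈ 15.968
  n=3: λ₃ = 18π²/1.815² - 8 ≈ 45.929
Since 2π²/1.815² ≈ 5.992 < 8, λ₁ < 0.
The n=1 mode grows fastest (−λₙ is largest for n=1) → dominates.
Asymptotic: T ~ c₁ sin(πx/1.815) e^{2.008t} (exponential growth at rate −λ₁ ≈ 2.008).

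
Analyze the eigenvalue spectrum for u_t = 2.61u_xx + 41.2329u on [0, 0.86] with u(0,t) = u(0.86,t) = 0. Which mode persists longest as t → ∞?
Eigenvalues: λₙ = 2.61n²π²/0.86² - 41.2329.
First three modes:
  n=1: λ₁ = 2.61π²/0.86² - 41.2329 ≈ -6.404
  n=2: λ₂ = 10.44π²/0.86² - 41.2329 ≈ 98.084
  n=3: λ₃ = 23.49π²/0.86² - 41.2329 ≈ 272.23
Since 2.61π²/0.86² ≈ 34.829 < 41.2329, λ₁ < 0.
The n=1 mode grows fastest (−λₙ is largest for n=1) → dominates.
Asymptotic: u ~ c₁ sin(πx/0.86) e^{6.404t} (exponential growth at rate −λ₁ ≈ 6.404).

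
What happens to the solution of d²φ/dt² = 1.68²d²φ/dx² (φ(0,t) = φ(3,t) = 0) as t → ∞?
φ oscillates (no decay). Energy is conserved; the solution oscillates indefinitely as standing waves.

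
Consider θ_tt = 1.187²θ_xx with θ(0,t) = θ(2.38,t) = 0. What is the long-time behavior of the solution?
As t → ∞, θ oscillates (no decay). Energy is conserved; the solution oscillates indefinitely as standing waves.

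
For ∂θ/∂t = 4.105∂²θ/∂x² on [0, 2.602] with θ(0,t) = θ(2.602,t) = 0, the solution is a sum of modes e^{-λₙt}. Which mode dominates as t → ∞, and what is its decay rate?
Eigenvalues: λₙ = 4.105n²π²/2.602².
First three modes:
  n=1: λ₁ = 4.105π²/2.602² ≈ 5.984
  n=2: λ₂ = 16.42π²/2.602² ≈ 23.936 (4× faster decay)
  n=3: λ₃ = 36.945π²/2.602² ≈ 53.857 (9× faster decay)
As t → ∞, higher modes decay exponentially faster. The n=1 mode dominates: θ ~ c₁ sin(πx/2.602) e^{-λ₁t}.
Decay rate: λ₁ = 4.105π²/2.602² ≈ 5.984.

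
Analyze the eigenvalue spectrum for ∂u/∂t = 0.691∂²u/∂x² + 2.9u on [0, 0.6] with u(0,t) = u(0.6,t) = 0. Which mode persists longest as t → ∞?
Eigenvalues: λₙ = 0.691n²π²/0.6² - 2.9.
First three modes:
  n=1: λ₁ = 0.691π²/0.6² - 2.9 ≈ 16.044
  n=2: λ₂ = 2.764π²/0.6² - 2.9 ≈ 72.877
  n=3: λ₃ = 6.219π²/0.6² - 2.9 ≈ 167.597
Since 0.691π²/0.6² ≈ 18.944 > 2.9, all λₙ > 0.
The n=1 mode decays slowest → dominates as t → ∞.
Asymptotic: u ~ c₁ sin(πx/0.6) e^{-λ₁t} with decay rate λ₁ ≈ 16.044.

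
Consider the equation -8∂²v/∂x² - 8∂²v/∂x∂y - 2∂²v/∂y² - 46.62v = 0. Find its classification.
Parabolic. (A = -8, B = -8, C = -2 gives B² - 4AC = 0.)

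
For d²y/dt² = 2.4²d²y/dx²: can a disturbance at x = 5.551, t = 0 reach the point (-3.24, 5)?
Yes. The domain of dependence is [-15.24, 8.76], and 5.551 ∈ [-15.24, 8.76].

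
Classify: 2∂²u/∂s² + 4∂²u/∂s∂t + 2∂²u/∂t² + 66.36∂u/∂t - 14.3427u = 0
Parabolic (discriminant = 0).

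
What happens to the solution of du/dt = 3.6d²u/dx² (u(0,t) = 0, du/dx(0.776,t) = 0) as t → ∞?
u → 0. Heat escapes through the Dirichlet boundary.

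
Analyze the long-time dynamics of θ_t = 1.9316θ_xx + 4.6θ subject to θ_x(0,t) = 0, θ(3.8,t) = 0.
Long-time behavior: θ grows unboundedly. Reaction dominates diffusion (r=4.6 > κπ²/(4L²)≈0.33); solution grows exponentially.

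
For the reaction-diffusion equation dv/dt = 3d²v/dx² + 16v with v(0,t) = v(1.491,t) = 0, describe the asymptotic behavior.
v grows unboundedly. Reaction dominates diffusion (r=16 > κπ²/L²≈13.32); solution grows exponentially.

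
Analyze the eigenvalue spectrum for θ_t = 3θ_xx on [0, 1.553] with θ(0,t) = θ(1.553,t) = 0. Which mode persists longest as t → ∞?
Eigenvalues: λₙ = 3n²π²/1.553².
First three modes:
  n=1: λ₁ = 3π²/1.553² ≈ 12.277
  n=2: λ₂ = 12π²/1.553² ≈ 49.106 (4× faster decay)
  n=3: λ₃ = 27π²/1.553² ≈ 110.489 (9× faster decay)
As t → ∞, higher modes decay exponentially faster. The n=1 mode dominates: θ ~ c₁ sin(πx/1.553) e^{-λ₁t}.
Decay rate: λ₁ = 3π²/1.553² ≈ 12.277.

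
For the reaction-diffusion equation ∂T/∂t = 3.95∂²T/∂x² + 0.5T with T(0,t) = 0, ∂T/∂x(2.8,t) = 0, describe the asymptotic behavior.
T → 0. Diffusion dominates reaction (r=0.5 < κπ²/(4L²)≈1.24); solution decays.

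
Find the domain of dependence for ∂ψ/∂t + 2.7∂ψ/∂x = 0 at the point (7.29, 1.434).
A single point: x = 3.4182. The characteristic through (7.29, 1.434) is x - 2.7t = const, so x = 7.29 - 2.7·1.434 = 3.4182.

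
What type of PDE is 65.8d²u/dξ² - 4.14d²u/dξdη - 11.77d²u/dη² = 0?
With A = 65.8, B = -4.14, C = -11.77, the discriminant is 3115.0036. This is a hyperbolic PDE.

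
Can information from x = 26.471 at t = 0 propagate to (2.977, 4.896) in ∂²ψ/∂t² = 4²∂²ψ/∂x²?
No. The domain of dependence is [-16.607, 22.561], and 26.471 is outside this interval.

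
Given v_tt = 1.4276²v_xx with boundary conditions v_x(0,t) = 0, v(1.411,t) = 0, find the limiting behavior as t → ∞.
v oscillates (no decay). Energy is conserved; the solution oscillates indefinitely as standing waves.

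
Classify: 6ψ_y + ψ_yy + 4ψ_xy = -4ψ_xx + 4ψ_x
Rewriting in standard form: 4ψ_xx + 4ψ_xy + ψ_yy - 4ψ_x + 6ψ_y = 0. Parabolic (discriminant = 0).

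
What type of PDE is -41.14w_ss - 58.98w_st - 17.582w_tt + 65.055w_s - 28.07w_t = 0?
With A = -41.14, B = -58.98, C = -17.582, the discriminant is 585.34648. This is a hyperbolic PDE.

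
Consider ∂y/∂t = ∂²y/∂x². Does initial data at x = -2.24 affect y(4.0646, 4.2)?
Yes, for any finite x. The heat equation has infinite propagation speed, so all initial data affects all points at any t > 0.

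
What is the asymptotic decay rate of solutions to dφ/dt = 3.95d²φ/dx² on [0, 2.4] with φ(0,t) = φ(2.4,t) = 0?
Eigenvalues: λₙ = 3.95n²π²/2.4².
First three modes:
  n=1: λ₁ = 3.95π²/2.4² ≈ 6.768
  n=2: λ₂ = 15.8π²/2.4² ≈ 27.073 (4× faster decay)
  n=3: λ₃ = 35.55π²/2.4² ≈ 60.914 (9× faster decay)
As t → ∞, higher modes decay exponentially faster. The n=1 mode dominates: φ ~ c₁ sin(πx/2.4) e^{-λ₁t}.
Decay rate: λ₁ = 3.95π²/2.4² ≈ 6.768.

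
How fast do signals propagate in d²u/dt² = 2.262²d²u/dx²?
Speed = 2.262. Information travels along characteristics x = x₀ ± 2.262t.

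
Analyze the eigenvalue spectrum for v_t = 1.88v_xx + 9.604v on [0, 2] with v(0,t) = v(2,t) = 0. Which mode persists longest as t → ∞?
Eigenvalues: λₙ = 1.88n²π²/2² - 9.604.
First three modes:
  n=1: λ₁ = 1.88π²/2² - 9.604 ≈ -4.965
  n=2: λ₂ = 7.52π²/2² - 9.604 ≈ 8.951
  n=3: λ₃ = 16.92π²/2² - 9.604 ≈ 32.144
Since 1.88π²/2² ≈ 4.639 < 9.604, λ₁ < 0.
The n=1 mode grows fastest (−λₙ is largest for n=1) → dominates.
Asymptotic: v ~ c₁ sin(πx/2) e^{4.965t} (exponential growth at rate −λ₁ ≈ 4.965).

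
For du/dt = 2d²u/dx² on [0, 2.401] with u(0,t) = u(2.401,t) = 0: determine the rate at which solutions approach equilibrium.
Eigenvalues: λₙ = 2n²π²/2.401².
First three modes:
  n=1: λ₁ = 2π²/2.401² ≈ 3.424
  n=2: λ₂ = 8π²/2.401² ≈ 13.696 (4× faster decay)
  n=3: λ₃ = 18π²/2.401² ≈ 30.817 (9× faster decay)
As t → ∞, higher modes decay exponentially faster. The n=1 mode dominates: u ~ c₁ sin(πx/2.401) e^{-λ₁t}.
Decay rate: λ₁ = 2π²/2.401² ≈ 3.424.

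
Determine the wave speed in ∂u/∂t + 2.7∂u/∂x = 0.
Speed = 2.7. Information travels along x - 2.7t = const (rightward).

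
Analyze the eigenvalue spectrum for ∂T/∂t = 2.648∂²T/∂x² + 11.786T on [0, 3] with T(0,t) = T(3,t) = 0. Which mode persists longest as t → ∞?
Eigenvalues: λₙ = 2.648n²π²/3² - 11.786.
First three modes:
  n=1: λ₁ = 2.648π²/3² - 11.786 ≈ -8.882
  n=2: λ₂ = 10.592π²/3² - 11.786 ≈ -0.171
  n=3: λ₃ = 23.832π²/3² - 11.786 ≈ 14.349
Since 2.648π²/3² ≈ 2.904 < 11.786, λ₁ < 0.
The n=1 mode grows fastest (−λₙ is largest for n=1) → dominates.
Asymptotic: T ~ c₁ sin(πx/3) e^{8.882t} (exponential growth at rate −λ₁ ≈ 8.882).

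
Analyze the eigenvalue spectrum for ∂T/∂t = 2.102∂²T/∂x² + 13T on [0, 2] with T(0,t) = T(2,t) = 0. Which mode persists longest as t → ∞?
Eigenvalues: λₙ = 2.102n²π²/2² - 13.
First three modes:
  n=1: λ₁ = 2.102π²/2² - 13 ≈ -7.814
  n=2: λ₂ = 8.408π²/2² - 13 ≈ 7.746
  n=3: λ₃ = 18.918π²/2² - 13 ≈ 33.678
Since 2.102π²/2² ≈ 5.186 < 13, λ₁ < 0.
The n=1 mode grows fastest (−λₙ is largest for n=1) → dominates.
Asymptotic: T ~ c₁ sin(πx/2) e^{7.814t} (exponential growth at rate −λ₁ ≈ 7.814).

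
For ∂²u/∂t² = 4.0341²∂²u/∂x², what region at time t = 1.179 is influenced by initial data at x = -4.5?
Domain of influence: [-9.2562039, 0.2562039]. Data at x = -4.5 spreads outward at speed 4.0341.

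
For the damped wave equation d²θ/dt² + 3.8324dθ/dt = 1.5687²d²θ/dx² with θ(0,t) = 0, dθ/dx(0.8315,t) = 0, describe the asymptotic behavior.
θ → 0. Damping (γ=3.8324) dissipates energy; oscillations decay exponentially.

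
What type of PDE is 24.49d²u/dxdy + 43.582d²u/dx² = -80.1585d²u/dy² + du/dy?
Rewriting in standard form: 43.582d²u/dx² + 24.49d²u/dxdy + 80.1585d²u/dy² - du/dy = 0. With A = 43.582, B = 24.49, C = 80.1585, the discriminant is -13374.110888. This is an elliptic PDE.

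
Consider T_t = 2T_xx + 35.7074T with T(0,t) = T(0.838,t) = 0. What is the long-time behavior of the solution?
As t → ∞, T grows unboundedly. Reaction dominates diffusion (r=35.7074 > κπ²/L²≈28.11); solution grows exponentially.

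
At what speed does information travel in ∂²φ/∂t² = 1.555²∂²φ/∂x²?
Speed = 1.555. Information travels along characteristics x = x₀ ± 1.555t.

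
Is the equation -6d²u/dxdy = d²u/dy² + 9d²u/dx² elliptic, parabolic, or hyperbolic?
Rewriting in standard form: -9d²u/dx² - 6d²u/dxdy - d²u/dy² = 0. Computing B² - 4AC with A = -9, B = -6, C = -1: discriminant = 0 (zero). Answer: parabolic.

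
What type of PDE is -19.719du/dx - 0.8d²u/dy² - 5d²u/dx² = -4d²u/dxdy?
Rewriting in standard form: -5d²u/dx² + 4d²u/dxdy - 0.8d²u/dy² - 19.719du/dx = 0. With A = -5, B = 4, C = -0.8, the discriminant is 0. This is a parabolic PDE.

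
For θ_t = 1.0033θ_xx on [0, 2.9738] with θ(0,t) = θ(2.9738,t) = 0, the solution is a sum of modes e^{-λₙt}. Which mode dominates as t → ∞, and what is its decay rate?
Eigenvalues: λₙ = 1.0033n²π²/2.9738².
First three modes:
  n=1: λ₁ = 1.0033π²/2.9738² ≈ 1.12
  n=2: λ₂ = 4.0132π²/2.9738² ≈ 4.479 (4× faster decay)
  n=3: λ₃ = 9.0297π²/2.9738² ≈ 10.077 (9× faster decay)
As t → ∞, higher modes decay exponentially faster. The n=1 mode dominates: θ ~ c₁ sin(πx/2.9738) e^{-λ₁t}.
Decay rate: λ₁ = 1.0033π²/2.9738² ≈ 1.12.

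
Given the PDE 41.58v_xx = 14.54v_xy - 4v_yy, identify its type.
Rewriting in standard form: 41.58v_xx - 14.54v_xy + 4v_yy = 0. The second-order coefficients are A = 41.58, B = -14.54, C = 4. Since B² - 4AC = -453.8684 < 0, this is an elliptic PDE.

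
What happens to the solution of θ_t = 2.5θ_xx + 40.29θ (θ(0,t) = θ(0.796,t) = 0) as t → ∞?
θ grows unboundedly. Reaction dominates diffusion (r=40.29 > κπ²/L²≈38.94); solution grows exponentially.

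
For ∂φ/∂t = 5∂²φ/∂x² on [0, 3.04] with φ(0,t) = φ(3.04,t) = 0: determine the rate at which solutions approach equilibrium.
Eigenvalues: λₙ = 5n²π²/3.04².
First three modes:
  n=1: λ₁ = 5π²/3.04² ≈ 5.34
  n=2: λ₂ = 20π²/3.04² ≈ 21.359 (4× faster decay)
  n=3: λ₃ = 45π²/3.04² ≈ 48.058 (9× faster decay)
As t → ∞, higher modes decay exponentially faster. The n=1 mode dominates: φ ~ c₁ sin(πx/3.04) e^{-λ₁t}.
Decay rate: λ₁ = 5π²/3.04² ≈ 5.34.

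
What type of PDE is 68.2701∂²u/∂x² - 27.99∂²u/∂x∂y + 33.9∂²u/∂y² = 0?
With A = 68.2701, B = -27.99, C = 33.9, the discriminant is -8473.98546. This is an elliptic PDE.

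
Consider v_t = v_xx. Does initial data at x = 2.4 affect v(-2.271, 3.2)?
Yes, for any finite x. The heat equation has infinite propagation speed, so all initial data affects all points at any t > 0.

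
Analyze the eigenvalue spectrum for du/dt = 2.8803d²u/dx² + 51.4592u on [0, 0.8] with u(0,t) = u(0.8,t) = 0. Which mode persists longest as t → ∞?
Eigenvalues: λₙ = 2.8803n²π²/0.8² - 51.4592.
First three modes:
  n=1: λ₁ = 2.8803π²/0.8² - 51.4592 ≈ -7.041
  n=2: λ₂ = 11.5212π²/0.8² - 51.4592 ≈ 126.212
  n=3: λ₃ = 25.9227π²/0.8² - 51.4592 ≈ 348.301
Since 2.8803π²/0.8² ≈ 44.418 < 51.4592, λ₁ < 0.
The n=1 mode grows fastest (−λₙ is largest for n=1) → dominates.
Asymptotic: u ~ c₁ sin(πx/0.8) e^{7.041t} (exponential growth at rate −λ₁ ≈ 7.041).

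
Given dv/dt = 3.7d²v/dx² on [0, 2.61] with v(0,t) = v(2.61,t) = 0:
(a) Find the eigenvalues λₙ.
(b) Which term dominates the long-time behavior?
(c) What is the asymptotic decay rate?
Eigenvalues: λₙ = 3.7n²π²/2.61².
First three modes:
  n=1: λ₁ = 3.7π²/2.61² ≈ 5.361
  n=2: λ₂ = 14.8π²/2.61² ≈ 21.443 (4× faster decay)
  n=3: λ₃ = 33.3π²/2.61² ≈ 48.246 (9× faster decay)
As t → ∞, higher modes decay exponentially faster. The n=1 mode dominates: v ~ c₁ sin(πx/2.61) e^{-λ₁t}.
Decay rate: λ₁ = 3.7π²/2.61² ≈ 5.361.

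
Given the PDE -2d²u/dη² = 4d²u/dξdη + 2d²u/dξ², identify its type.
Rewriting in standard form: -2d²u/dξ² - 4d²u/dξdη - 2d²u/dη² = 0. The second-order coefficients are A = -2, B = -4, C = -2. Since B² - 4AC = 0 = 0, this is a parabolic PDE.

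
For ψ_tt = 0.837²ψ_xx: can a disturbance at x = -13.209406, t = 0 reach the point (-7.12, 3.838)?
No. The domain of dependence is [-10.332406, -3.907594], and -13.209406 is outside this interval.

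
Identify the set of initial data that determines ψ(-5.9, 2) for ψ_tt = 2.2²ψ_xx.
Domain of dependence: [-10.3, -1.5]. Signals travel at speed 2.2, so data within |x - -5.9| ≤ 2.2·2 = 4.4 can reach the point.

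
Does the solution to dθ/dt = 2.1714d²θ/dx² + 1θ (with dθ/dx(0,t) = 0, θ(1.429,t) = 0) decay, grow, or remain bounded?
θ → 0. Diffusion dominates reaction (r=1 < κπ²/(4L²)≈2.62); solution decays.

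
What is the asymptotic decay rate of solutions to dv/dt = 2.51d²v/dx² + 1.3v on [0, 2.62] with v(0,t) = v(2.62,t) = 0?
Eigenvalues: λₙ = 2.51n²π²/2.62² - 1.3.
First three modes:
  n=1: λ₁ = 2.51π²/2.62² - 1.3 ≈ 2.309
  n=2: λ₂ = 10.04π²/2.62² - 1.3 ≈ 13.135
  n=3: λ₃ = 22.59π²/2.62² - 1.3 ≈ 31.18
Since 2.51π²/2.62² ≈ 3.609 > 1.3, all λₙ > 0.
The n=1 mode decays slowest → dominates as t → ∞.
Asymptotic: v ~ c₁ sin(πx/2.62) e^{-λ₁t} with decay rate λ₁ ≈ 2.309.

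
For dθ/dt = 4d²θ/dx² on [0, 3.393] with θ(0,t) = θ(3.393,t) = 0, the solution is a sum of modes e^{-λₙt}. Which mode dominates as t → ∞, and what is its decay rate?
Eigenvalues: λₙ = 4n²π²/3.393².
First three modes:
  n=1: λ₁ = 4π²/3.393² ≈ 3.429
  n=2: λ₂ = 16π²/3.393² ≈ 13.717 (4× faster decay)
  n=3: λ₃ = 36π²/3.393² ≈ 30.863 (9× faster decay)
As t → ∞, higher modes decay exponentially faster. The n=1 mode dominates: θ ~ c₁ sin(πx/3.393) e^{-λ₁t}.
Decay rate: λ₁ = 4π²/3.393² ≈ 3.429.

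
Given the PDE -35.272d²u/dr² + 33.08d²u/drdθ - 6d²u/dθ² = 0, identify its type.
The second-order coefficients are A = -35.272, B = 33.08, C = -6. Since B² - 4AC = 247.7584 > 0, this is a hyperbolic PDE.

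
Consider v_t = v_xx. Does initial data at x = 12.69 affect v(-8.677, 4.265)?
Yes, for any finite x. The heat equation has infinite propagation speed, so all initial data affects all points at any t > 0.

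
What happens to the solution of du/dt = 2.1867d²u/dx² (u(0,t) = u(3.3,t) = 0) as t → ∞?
u → 0. Heat diffuses out through both boundaries.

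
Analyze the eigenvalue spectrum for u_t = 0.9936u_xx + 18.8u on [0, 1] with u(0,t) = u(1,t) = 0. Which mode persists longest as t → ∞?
Eigenvalues: λₙ = 0.9936n²π²/1² - 18.8.
First three modes:
  n=1: λ₁ = 0.9936π² - 18.8 ≈ -8.994
  n=2: λ₂ = 3.9744π² - 18.8 ≈ 20.426
  n=3: λ₃ = 8.9424π² - 18.8 ≈ 69.458
Since 0.9936π² ≈ 9.806 < 18.8, λ₁ < 0.
The n=1 mode grows fastest (−λₙ is largest for n=1) → dominates.
Asymptotic: u ~ c₁ sin(πx/1) e^{8.994t} (exponential growth at rate −λ₁ ≈ 8.994).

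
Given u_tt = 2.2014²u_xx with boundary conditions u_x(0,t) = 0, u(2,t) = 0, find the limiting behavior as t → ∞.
u oscillates (no decay). Energy is conserved; the solution oscillates indefinitely as standing waves.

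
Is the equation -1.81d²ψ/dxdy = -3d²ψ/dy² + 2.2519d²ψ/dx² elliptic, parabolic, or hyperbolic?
Rewriting in standard form: -2.2519d²ψ/dx² - 1.81d²ψ/dxdy + 3d²ψ/dy² = 0. Computing B² - 4AC with A = -2.2519, B = -1.81, C = 3: discriminant = 30.2989 (positive). Answer: hyperbolic.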